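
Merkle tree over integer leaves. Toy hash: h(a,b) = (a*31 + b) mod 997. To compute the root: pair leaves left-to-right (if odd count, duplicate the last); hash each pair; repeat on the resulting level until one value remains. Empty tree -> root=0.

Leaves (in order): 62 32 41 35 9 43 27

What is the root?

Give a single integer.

L0: [62, 32, 41, 35, 9, 43, 27]
L1: h(62,32)=(62*31+32)%997=957 h(41,35)=(41*31+35)%997=309 h(9,43)=(9*31+43)%997=322 h(27,27)=(27*31+27)%997=864 -> [957, 309, 322, 864]
L2: h(957,309)=(957*31+309)%997=66 h(322,864)=(322*31+864)%997=876 -> [66, 876]
L3: h(66,876)=(66*31+876)%997=928 -> [928]

Answer: 928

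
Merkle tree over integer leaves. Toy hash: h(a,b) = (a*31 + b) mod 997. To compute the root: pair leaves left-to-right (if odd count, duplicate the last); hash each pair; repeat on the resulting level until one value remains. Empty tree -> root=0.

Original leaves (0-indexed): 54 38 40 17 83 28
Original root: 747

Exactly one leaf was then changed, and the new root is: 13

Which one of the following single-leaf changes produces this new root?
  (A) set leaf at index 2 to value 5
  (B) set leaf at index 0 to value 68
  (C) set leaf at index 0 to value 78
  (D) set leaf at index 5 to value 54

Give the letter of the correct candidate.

Original leaves: [54, 38, 40, 17, 83, 28]
Target new root: 13
Try each candidate change and compute the resulting root:
Candidate A: set leaf[2] = 5 -> leaves = [54, 38, 5, 17, 83, 28]
  L0: [54, 38, 5, 17, 83, 28]
  L1: h(54,38)=(54*31+38)%997=715 h(5,17)=(5*31+17)%997=172 h(83,28)=(83*31+28)%997=607 -> [715, 172, 607]
  L2: h(715,172)=(715*31+172)%997=403 h(607,607)=(607*31+607)%997=481 -> [403, 481]
  L3: h(403,481)=(403*31+481)%997=13 -> [13]
  root = 13 == target 13  ** MATCH **
Candidate B: set leaf[0] = 68 -> leaves = [68, 38, 40, 17, 83, 28]
  L0: [68, 38, 40, 17, 83, 28]
  L1: h(68,38)=(68*31+38)%997=152 h(40,17)=(40*31+17)%997=260 h(83,28)=(83*31+28)%997=607 -> [152, 260, 607]
  L2: h(152,260)=(152*31+260)%997=984 h(607,607)=(607*31+607)%997=481 -> [984, 481]
  L3: h(984,481)=(984*31+481)%997=78 -> [78]
  root = 78 != target 13
Candidate C: set leaf[0] = 78 -> leaves = [78, 38, 40, 17, 83, 28]
  L0: [78, 38, 40, 17, 83, 28]
  L1: h(78,38)=(78*31+38)%997=462 h(40,17)=(40*31+17)%997=260 h(83,28)=(83*31+28)%997=607 -> [462, 260, 607]
  L2: h(462,260)=(462*31+260)%997=624 h(607,607)=(607*31+607)%997=481 -> [624, 481]
  L3: h(624,481)=(624*31+481)%997=882 -> [882]
  root = 882 != target 13
Candidate D: set leaf[5] = 54 -> leaves = [54, 38, 40, 17, 83, 54]
  L0: [54, 38, 40, 17, 83, 54]
  L1: h(54,38)=(54*31+38)%997=715 h(40,17)=(40*31+17)%997=260 h(83,54)=(83*31+54)%997=633 -> [715, 260, 633]
  L2: h(715,260)=(715*31+260)%997=491 h(633,633)=(633*31+633)%997=316 -> [491, 316]
  L3: h(491,316)=(491*31+316)%997=582 -> [582]
  root = 582 != target 13
Candidate A produces the target root.

Answer: A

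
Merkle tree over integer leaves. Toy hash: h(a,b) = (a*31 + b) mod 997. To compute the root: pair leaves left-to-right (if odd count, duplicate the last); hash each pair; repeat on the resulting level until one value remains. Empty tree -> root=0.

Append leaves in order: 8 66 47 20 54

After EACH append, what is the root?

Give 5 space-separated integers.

After append 8 (leaves=[8]):
  L0: [8]
  root=8
After append 66 (leaves=[8, 66]):
  L0: [8, 66]
  L1: h(8,66)=(8*31+66)%997=314 -> [314]
  root=314
After append 47 (leaves=[8, 66, 47]):
  L0: [8, 66, 47]
  L1: h(8,66)=(8*31+66)%997=314 h(47,47)=(47*31+47)%997=507 -> [314, 507]
  L2: h(314,507)=(314*31+507)%997=271 -> [271]
  root=271
After append 20 (leaves=[8, 66, 47, 20]):
  L0: [8, 66, 47, 20]
  L1: h(8,66)=(8*31+66)%997=314 h(47,20)=(47*31+20)%997=480 -> [314, 480]
  L2: h(314,480)=(314*31+480)%997=244 -> [244]
  root=244
After append 54 (leaves=[8, 66, 47, 20, 54]):
  L0: [8, 66, 47, 20, 54]
  L1: h(8,66)=(8*31+66)%997=314 h(47,20)=(47*31+20)%997=480 h(54,54)=(54*31+54)%997=731 -> [314, 480, 731]
  L2: h(314,480)=(314*31+480)%997=244 h(731,731)=(731*31+731)%997=461 -> [244, 461]
  L3: h(244,461)=(244*31+461)%997=49 -> [49]
  root=49

Answer: 8 314 271 244 49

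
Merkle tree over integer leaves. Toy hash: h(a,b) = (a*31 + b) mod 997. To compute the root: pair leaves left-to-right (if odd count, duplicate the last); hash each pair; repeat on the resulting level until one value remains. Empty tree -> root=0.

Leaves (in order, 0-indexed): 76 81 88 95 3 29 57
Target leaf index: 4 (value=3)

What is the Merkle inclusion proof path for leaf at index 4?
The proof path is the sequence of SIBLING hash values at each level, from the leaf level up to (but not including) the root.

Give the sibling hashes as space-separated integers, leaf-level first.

Answer: 29 827 604

Derivation:
L0 (leaves): [76, 81, 88, 95, 3, 29, 57], target index=4
L1: h(76,81)=(76*31+81)%997=443 [pair 0] h(88,95)=(88*31+95)%997=829 [pair 1] h(3,29)=(3*31+29)%997=122 [pair 2] h(57,57)=(57*31+57)%997=827 [pair 3] -> [443, 829, 122, 827]
  Sibling for proof at L0: 29
L2: h(443,829)=(443*31+829)%997=604 [pair 0] h(122,827)=(122*31+827)%997=621 [pair 1] -> [604, 621]
  Sibling for proof at L1: 827
L3: h(604,621)=(604*31+621)%997=402 [pair 0] -> [402]
  Sibling for proof at L2: 604
Root: 402
Proof path (sibling hashes from leaf to root): [29, 827, 604]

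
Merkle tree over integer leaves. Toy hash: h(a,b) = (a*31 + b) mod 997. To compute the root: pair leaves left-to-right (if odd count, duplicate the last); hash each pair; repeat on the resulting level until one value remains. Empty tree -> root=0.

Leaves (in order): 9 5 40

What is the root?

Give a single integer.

L0: [9, 5, 40]
L1: h(9,5)=(9*31+5)%997=284 h(40,40)=(40*31+40)%997=283 -> [284, 283]
L2: h(284,283)=(284*31+283)%997=114 -> [114]

Answer: 114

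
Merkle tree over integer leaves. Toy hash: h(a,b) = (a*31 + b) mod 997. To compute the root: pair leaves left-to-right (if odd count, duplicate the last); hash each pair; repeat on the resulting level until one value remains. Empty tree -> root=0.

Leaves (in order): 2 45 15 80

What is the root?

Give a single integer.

Answer: 871

Derivation:
L0: [2, 45, 15, 80]
L1: h(2,45)=(2*31+45)%997=107 h(15,80)=(15*31+80)%997=545 -> [107, 545]
L2: h(107,545)=(107*31+545)%997=871 -> [871]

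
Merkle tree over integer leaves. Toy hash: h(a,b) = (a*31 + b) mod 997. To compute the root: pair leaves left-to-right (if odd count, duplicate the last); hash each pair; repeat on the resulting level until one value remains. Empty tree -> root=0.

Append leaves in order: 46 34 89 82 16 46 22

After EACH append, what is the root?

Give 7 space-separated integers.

Answer: 46 463 252 245 51 14 176

Derivation:
After append 46 (leaves=[46]):
  L0: [46]
  root=46
After append 34 (leaves=[46, 34]):
  L0: [46, 34]
  L1: h(46,34)=(46*31+34)%997=463 -> [463]
  root=463
After append 89 (leaves=[46, 34, 89]):
  L0: [46, 34, 89]
  L1: h(46,34)=(46*31+34)%997=463 h(89,89)=(89*31+89)%997=854 -> [463, 854]
  L2: h(463,854)=(463*31+854)%997=252 -> [252]
  root=252
After append 82 (leaves=[46, 34, 89, 82]):
  L0: [46, 34, 89, 82]
  L1: h(46,34)=(46*31+34)%997=463 h(89,82)=(89*31+82)%997=847 -> [463, 847]
  L2: h(463,847)=(463*31+847)%997=245 -> [245]
  root=245
After append 16 (leaves=[46, 34, 89, 82, 16]):
  L0: [46, 34, 89, 82, 16]
  L1: h(46,34)=(46*31+34)%997=463 h(89,82)=(89*31+82)%997=847 h(16,16)=(16*31+16)%997=512 -> [463, 847, 512]
  L2: h(463,847)=(463*31+847)%997=245 h(512,512)=(512*31+512)%997=432 -> [245, 432]
  L3: h(245,432)=(245*31+432)%997=51 -> [51]
  root=51
After append 46 (leaves=[46, 34, 89, 82, 16, 46]):
  L0: [46, 34, 89, 82, 16, 46]
  L1: h(46,34)=(46*31+34)%997=463 h(89,82)=(89*31+82)%997=847 h(16,46)=(16*31+46)%997=542 -> [463, 847, 542]
  L2: h(463,847)=(463*31+847)%997=245 h(542,542)=(542*31+542)%997=395 -> [245, 395]
  L3: h(245,395)=(245*31+395)%997=14 -> [14]
  root=14
After append 22 (leaves=[46, 34, 89, 82, 16, 46, 22]):
  L0: [46, 34, 89, 82, 16, 46, 22]
  L1: h(46,34)=(46*31+34)%997=463 h(89,82)=(89*31+82)%997=847 h(16,46)=(16*31+46)%997=542 h(22,22)=(22*31+22)%997=704 -> [463, 847, 542, 704]
  L2: h(463,847)=(463*31+847)%997=245 h(542,704)=(542*31+704)%997=557 -> [245, 557]
  L3: h(245,557)=(245*31+557)%997=176 -> [176]
  root=176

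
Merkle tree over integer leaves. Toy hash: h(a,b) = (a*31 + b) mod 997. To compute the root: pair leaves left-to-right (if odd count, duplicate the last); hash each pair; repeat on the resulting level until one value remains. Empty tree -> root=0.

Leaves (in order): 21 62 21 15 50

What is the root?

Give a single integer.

L0: [21, 62, 21, 15, 50]
L1: h(21,62)=(21*31+62)%997=713 h(21,15)=(21*31+15)%997=666 h(50,50)=(50*31+50)%997=603 -> [713, 666, 603]
L2: h(713,666)=(713*31+666)%997=835 h(603,603)=(603*31+603)%997=353 -> [835, 353]
L3: h(835,353)=(835*31+353)%997=316 -> [316]

Answer: 316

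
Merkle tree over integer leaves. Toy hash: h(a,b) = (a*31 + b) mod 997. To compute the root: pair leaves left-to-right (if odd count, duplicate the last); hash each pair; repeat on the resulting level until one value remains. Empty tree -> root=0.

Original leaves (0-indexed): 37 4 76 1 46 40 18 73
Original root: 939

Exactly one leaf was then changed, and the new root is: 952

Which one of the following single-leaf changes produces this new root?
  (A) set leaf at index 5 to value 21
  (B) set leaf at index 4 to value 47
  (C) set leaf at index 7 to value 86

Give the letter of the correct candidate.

Original leaves: [37, 4, 76, 1, 46, 40, 18, 73]
Target new root: 952
Try each candidate change and compute the resulting root:
Candidate A: set leaf[5] = 21 -> leaves = [37, 4, 76, 1, 46, 21, 18, 73]
  L0: [37, 4, 76, 1, 46, 21, 18, 73]
  L1: h(37,4)=(37*31+4)%997=154 h(76,1)=(76*31+1)%997=363 h(46,21)=(46*31+21)%997=450 h(18,73)=(18*31+73)%997=631 -> [154, 363, 450, 631]
  L2: h(154,363)=(154*31+363)%997=152 h(450,631)=(450*31+631)%997=623 -> [152, 623]
  L3: h(152,623)=(152*31+623)%997=350 -> [350]
  root = 350 != target 952
Candidate B: set leaf[4] = 47 -> leaves = [37, 4, 76, 1, 47, 40, 18, 73]
  L0: [37, 4, 76, 1, 47, 40, 18, 73]
  L1: h(37,4)=(37*31+4)%997=154 h(76,1)=(76*31+1)%997=363 h(47,40)=(47*31+40)%997=500 h(18,73)=(18*31+73)%997=631 -> [154, 363, 500, 631]
  L2: h(154,363)=(154*31+363)%997=152 h(500,631)=(500*31+631)%997=179 -> [152, 179]
  L3: h(152,179)=(152*31+179)%997=903 -> [903]
  root = 903 != target 952
Candidate C: set leaf[7] = 86 -> leaves = [37, 4, 76, 1, 46, 40, 18, 86]
  L0: [37, 4, 76, 1, 46, 40, 18, 86]
  L1: h(37,4)=(37*31+4)%997=154 h(76,1)=(76*31+1)%997=363 h(46,40)=(46*31+40)%997=469 h(18,86)=(18*31+86)%997=644 -> [154, 363, 469, 644]
  L2: h(154,363)=(154*31+363)%997=152 h(469,644)=(469*31+644)%997=228 -> [152, 228]
  L3: h(152,228)=(152*31+228)%997=952 -> [952]
  root = 952 == target 952  ** MATCH **
Candidate C produces the target root.

Answer: C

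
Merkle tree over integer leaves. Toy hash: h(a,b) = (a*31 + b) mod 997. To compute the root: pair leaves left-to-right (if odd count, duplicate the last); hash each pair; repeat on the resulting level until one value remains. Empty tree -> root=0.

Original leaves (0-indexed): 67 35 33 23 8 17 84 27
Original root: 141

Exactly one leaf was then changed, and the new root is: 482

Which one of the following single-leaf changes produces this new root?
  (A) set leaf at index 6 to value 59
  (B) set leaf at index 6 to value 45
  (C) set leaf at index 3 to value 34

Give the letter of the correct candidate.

Answer: C

Derivation:
Original leaves: [67, 35, 33, 23, 8, 17, 84, 27]
Target new root: 482
Try each candidate change and compute the resulting root:
Candidate A: set leaf[6] = 59 -> leaves = [67, 35, 33, 23, 8, 17, 59, 27]
  L0: [67, 35, 33, 23, 8, 17, 59, 27]
  L1: h(67,35)=(67*31+35)%997=118 h(33,23)=(33*31+23)%997=49 h(8,17)=(8*31+17)%997=265 h(59,27)=(59*31+27)%997=859 -> [118, 49, 265, 859]
  L2: h(118,49)=(118*31+49)%997=716 h(265,859)=(265*31+859)%997=101 -> [716, 101]
  L3: h(716,101)=(716*31+101)%997=363 -> [363]
  root = 363 != target 482
Candidate B: set leaf[6] = 45 -> leaves = [67, 35, 33, 23, 8, 17, 45, 27]
  L0: [67, 35, 33, 23, 8, 17, 45, 27]
  L1: h(67,35)=(67*31+35)%997=118 h(33,23)=(33*31+23)%997=49 h(8,17)=(8*31+17)%997=265 h(45,27)=(45*31+27)%997=425 -> [118, 49, 265, 425]
  L2: h(118,49)=(118*31+49)%997=716 h(265,425)=(265*31+425)%997=664 -> [716, 664]
  L3: h(716,664)=(716*31+664)%997=926 -> [926]
  root = 926 != target 482
Candidate C: set leaf[3] = 34 -> leaves = [67, 35, 33, 34, 8, 17, 84, 27]
  L0: [67, 35, 33, 34, 8, 17, 84, 27]
  L1: h(67,35)=(67*31+35)%997=118 h(33,34)=(33*31+34)%997=60 h(8,17)=(8*31+17)%997=265 h(84,27)=(84*31+27)%997=637 -> [118, 60, 265, 637]
  L2: h(118,60)=(118*31+60)%997=727 h(265,637)=(265*31+637)%997=876 -> [727, 876]
  L3: h(727,876)=(727*31+876)%997=482 -> [482]
  root = 482 == target 482  ** MATCH **
Candidate C produces the target root.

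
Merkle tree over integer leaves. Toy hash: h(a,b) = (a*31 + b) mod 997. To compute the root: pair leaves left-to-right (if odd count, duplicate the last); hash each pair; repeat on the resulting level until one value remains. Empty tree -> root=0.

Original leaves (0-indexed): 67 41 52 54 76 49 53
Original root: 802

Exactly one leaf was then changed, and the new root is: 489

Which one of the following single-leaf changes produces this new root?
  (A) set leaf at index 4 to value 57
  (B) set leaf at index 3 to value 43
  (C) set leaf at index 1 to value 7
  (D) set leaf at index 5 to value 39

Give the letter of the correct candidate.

Original leaves: [67, 41, 52, 54, 76, 49, 53]
Target new root: 489
Try each candidate change and compute the resulting root:
Candidate A: set leaf[4] = 57 -> leaves = [67, 41, 52, 54, 57, 49, 53]
  L0: [67, 41, 52, 54, 57, 49, 53]
  L1: h(67,41)=(67*31+41)%997=124 h(52,54)=(52*31+54)%997=669 h(57,49)=(57*31+49)%997=819 h(53,53)=(53*31+53)%997=699 -> [124, 669, 819, 699]
  L2: h(124,669)=(124*31+669)%997=525 h(819,699)=(819*31+699)%997=166 -> [525, 166]
  L3: h(525,166)=(525*31+166)%997=489 -> [489]
  root = 489 == target 489  ** MATCH **
Candidate B: set leaf[3] = 43 -> leaves = [67, 41, 52, 43, 76, 49, 53]
  L0: [67, 41, 52, 43, 76, 49, 53]
  L1: h(67,41)=(67*31+41)%997=124 h(52,43)=(52*31+43)%997=658 h(76,49)=(76*31+49)%997=411 h(53,53)=(53*31+53)%997=699 -> [124, 658, 411, 699]
  L2: h(124,658)=(124*31+658)%997=514 h(411,699)=(411*31+699)%997=479 -> [514, 479]
  L3: h(514,479)=(514*31+479)%997=461 -> [461]
  root = 461 != target 489
Candidate C: set leaf[1] = 7 -> leaves = [67, 7, 52, 54, 76, 49, 53]
  L0: [67, 7, 52, 54, 76, 49, 53]
  L1: h(67,7)=(67*31+7)%997=90 h(52,54)=(52*31+54)%997=669 h(76,49)=(76*31+49)%997=411 h(53,53)=(53*31+53)%997=699 -> [90, 669, 411, 699]
  L2: h(90,669)=(90*31+669)%997=468 h(411,699)=(411*31+699)%997=479 -> [468, 479]
  L3: h(468,479)=(468*31+479)%997=32 -> [32]
  root = 32 != target 489
Candidate D: set leaf[5] = 39 -> leaves = [67, 41, 52, 54, 76, 39, 53]
  L0: [67, 41, 52, 54, 76, 39, 53]
  L1: h(67,41)=(67*31+41)%997=124 h(52,54)=(52*31+54)%997=669 h(76,39)=(76*31+39)%997=401 h(53,53)=(53*31+53)%997=699 -> [124, 669, 401, 699]
  L2: h(124,669)=(124*31+669)%997=525 h(401,699)=(401*31+699)%997=169 -> [525, 169]
  L3: h(525,169)=(525*31+169)%997=492 -> [492]
  root = 492 != target 489
Candidate A produces the target root.

Answer: A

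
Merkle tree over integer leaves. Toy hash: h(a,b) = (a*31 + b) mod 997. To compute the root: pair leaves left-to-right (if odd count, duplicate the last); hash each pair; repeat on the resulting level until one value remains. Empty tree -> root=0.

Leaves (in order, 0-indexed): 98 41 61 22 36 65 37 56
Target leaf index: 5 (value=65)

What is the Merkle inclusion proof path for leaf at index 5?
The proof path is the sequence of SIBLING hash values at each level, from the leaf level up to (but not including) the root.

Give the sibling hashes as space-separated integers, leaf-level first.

Answer: 36 206 653

Derivation:
L0 (leaves): [98, 41, 61, 22, 36, 65, 37, 56], target index=5
L1: h(98,41)=(98*31+41)%997=88 [pair 0] h(61,22)=(61*31+22)%997=916 [pair 1] h(36,65)=(36*31+65)%997=184 [pair 2] h(37,56)=(37*31+56)%997=206 [pair 3] -> [88, 916, 184, 206]
  Sibling for proof at L0: 36
L2: h(88,916)=(88*31+916)%997=653 [pair 0] h(184,206)=(184*31+206)%997=925 [pair 1] -> [653, 925]
  Sibling for proof at L1: 206
L3: h(653,925)=(653*31+925)%997=231 [pair 0] -> [231]
  Sibling for proof at L2: 653
Root: 231
Proof path (sibling hashes from leaf to root): [36, 206, 653]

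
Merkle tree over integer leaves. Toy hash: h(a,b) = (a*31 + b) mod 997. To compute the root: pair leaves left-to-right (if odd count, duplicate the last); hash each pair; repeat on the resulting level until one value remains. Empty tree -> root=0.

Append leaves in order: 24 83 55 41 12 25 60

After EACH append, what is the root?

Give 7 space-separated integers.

After append 24 (leaves=[24]):
  L0: [24]
  root=24
After append 83 (leaves=[24, 83]):
  L0: [24, 83]
  L1: h(24,83)=(24*31+83)%997=827 -> [827]
  root=827
After append 55 (leaves=[24, 83, 55]):
  L0: [24, 83, 55]
  L1: h(24,83)=(24*31+83)%997=827 h(55,55)=(55*31+55)%997=763 -> [827, 763]
  L2: h(827,763)=(827*31+763)%997=478 -> [478]
  root=478
After append 41 (leaves=[24, 83, 55, 41]):
  L0: [24, 83, 55, 41]
  L1: h(24,83)=(24*31+83)%997=827 h(55,41)=(55*31+41)%997=749 -> [827, 749]
  L2: h(827,749)=(827*31+749)%997=464 -> [464]
  root=464
After append 12 (leaves=[24, 83, 55, 41, 12]):
  L0: [24, 83, 55, 41, 12]
  L1: h(24,83)=(24*31+83)%997=827 h(55,41)=(55*31+41)%997=749 h(12,12)=(12*31+12)%997=384 -> [827, 749, 384]
  L2: h(827,749)=(827*31+749)%997=464 h(384,384)=(384*31+384)%997=324 -> [464, 324]
  L3: h(464,324)=(464*31+324)%997=750 -> [750]
  root=750
After append 25 (leaves=[24, 83, 55, 41, 12, 25]):
  L0: [24, 83, 55, 41, 12, 25]
  L1: h(24,83)=(24*31+83)%997=827 h(55,41)=(55*31+41)%997=749 h(12,25)=(12*31+25)%997=397 -> [827, 749, 397]
  L2: h(827,749)=(827*31+749)%997=464 h(397,397)=(397*31+397)%997=740 -> [464, 740]
  L3: h(464,740)=(464*31+740)%997=169 -> [169]
  root=169
After append 60 (leaves=[24, 83, 55, 41, 12, 25, 60]):
  L0: [24, 83, 55, 41, 12, 25, 60]
  L1: h(24,83)=(24*31+83)%997=827 h(55,41)=(55*31+41)%997=749 h(12,25)=(12*31+25)%997=397 h(60,60)=(60*31+60)%997=923 -> [827, 749, 397, 923]
  L2: h(827,749)=(827*31+749)%997=464 h(397,923)=(397*31+923)%997=269 -> [464, 269]
  L3: h(464,269)=(464*31+269)%997=695 -> [695]
  root=695

Answer: 24 827 478 464 750 169 695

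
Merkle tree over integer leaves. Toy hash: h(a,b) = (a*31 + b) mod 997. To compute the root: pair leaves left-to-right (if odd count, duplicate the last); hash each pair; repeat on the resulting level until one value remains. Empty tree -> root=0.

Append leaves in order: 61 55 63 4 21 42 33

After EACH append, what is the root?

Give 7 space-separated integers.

After append 61 (leaves=[61]):
  L0: [61]
  root=61
After append 55 (leaves=[61, 55]):
  L0: [61, 55]
  L1: h(61,55)=(61*31+55)%997=949 -> [949]
  root=949
After append 63 (leaves=[61, 55, 63]):
  L0: [61, 55, 63]
  L1: h(61,55)=(61*31+55)%997=949 h(63,63)=(63*31+63)%997=22 -> [949, 22]
  L2: h(949,22)=(949*31+22)%997=528 -> [528]
  root=528
After append 4 (leaves=[61, 55, 63, 4]):
  L0: [61, 55, 63, 4]
  L1: h(61,55)=(61*31+55)%997=949 h(63,4)=(63*31+4)%997=960 -> [949, 960]
  L2: h(949,960)=(949*31+960)%997=469 -> [469]
  root=469
After append 21 (leaves=[61, 55, 63, 4, 21]):
  L0: [61, 55, 63, 4, 21]
  L1: h(61,55)=(61*31+55)%997=949 h(63,4)=(63*31+4)%997=960 h(21,21)=(21*31+21)%997=672 -> [949, 960, 672]
  L2: h(949,960)=(949*31+960)%997=469 h(672,672)=(672*31+672)%997=567 -> [469, 567]
  L3: h(469,567)=(469*31+567)%997=151 -> [151]
  root=151
After append 42 (leaves=[61, 55, 63, 4, 21, 42]):
  L0: [61, 55, 63, 4, 21, 42]
  L1: h(61,55)=(61*31+55)%997=949 h(63,4)=(63*31+4)%997=960 h(21,42)=(21*31+42)%997=693 -> [949, 960, 693]
  L2: h(949,960)=(949*31+960)%997=469 h(693,693)=(693*31+693)%997=242 -> [469, 242]
  L3: h(469,242)=(469*31+242)%997=823 -> [823]
  root=823
After append 33 (leaves=[61, 55, 63, 4, 21, 42, 33]):
  L0: [61, 55, 63, 4, 21, 42, 33]
  L1: h(61,55)=(61*31+55)%997=949 h(63,4)=(63*31+4)%997=960 h(21,42)=(21*31+42)%997=693 h(33,33)=(33*31+33)%997=59 -> [949, 960, 693, 59]
  L2: h(949,960)=(949*31+960)%997=469 h(693,59)=(693*31+59)%997=605 -> [469, 605]
  L3: h(469,605)=(469*31+605)%997=189 -> [189]
  root=189

Answer: 61 949 528 469 151 823 189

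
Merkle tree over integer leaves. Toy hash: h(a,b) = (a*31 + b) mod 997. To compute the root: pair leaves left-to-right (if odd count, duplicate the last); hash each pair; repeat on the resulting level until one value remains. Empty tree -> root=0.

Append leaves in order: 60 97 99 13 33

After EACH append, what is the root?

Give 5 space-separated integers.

Answer: 60 960 27 938 59

Derivation:
After append 60 (leaves=[60]):
  L0: [60]
  root=60
After append 97 (leaves=[60, 97]):
  L0: [60, 97]
  L1: h(60,97)=(60*31+97)%997=960 -> [960]
  root=960
After append 99 (leaves=[60, 97, 99]):
  L0: [60, 97, 99]
  L1: h(60,97)=(60*31+97)%997=960 h(99,99)=(99*31+99)%997=177 -> [960, 177]
  L2: h(960,177)=(960*31+177)%997=27 -> [27]
  root=27
After append 13 (leaves=[60, 97, 99, 13]):
  L0: [60, 97, 99, 13]
  L1: h(60,97)=(60*31+97)%997=960 h(99,13)=(99*31+13)%997=91 -> [960, 91]
  L2: h(960,91)=(960*31+91)%997=938 -> [938]
  root=938
After append 33 (leaves=[60, 97, 99, 13, 33]):
  L0: [60, 97, 99, 13, 33]
  L1: h(60,97)=(60*31+97)%997=960 h(99,13)=(99*31+13)%997=91 h(33,33)=(33*31+33)%997=59 -> [960, 91, 59]
  L2: h(960,91)=(960*31+91)%997=938 h(59,59)=(59*31+59)%997=891 -> [938, 891]
  L3: h(938,891)=(938*31+891)%997=59 -> [59]
  root=59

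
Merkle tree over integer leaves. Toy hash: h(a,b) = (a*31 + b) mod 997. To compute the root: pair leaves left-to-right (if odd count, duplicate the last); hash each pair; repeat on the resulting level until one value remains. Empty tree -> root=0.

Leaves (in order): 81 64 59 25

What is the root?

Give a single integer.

L0: [81, 64, 59, 25]
L1: h(81,64)=(81*31+64)%997=581 h(59,25)=(59*31+25)%997=857 -> [581, 857]
L2: h(581,857)=(581*31+857)%997=922 -> [922]

Answer: 922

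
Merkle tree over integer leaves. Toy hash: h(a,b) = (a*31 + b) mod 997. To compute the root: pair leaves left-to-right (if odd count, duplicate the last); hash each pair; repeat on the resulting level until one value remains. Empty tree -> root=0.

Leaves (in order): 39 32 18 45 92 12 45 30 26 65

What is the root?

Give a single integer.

Answer: 583

Derivation:
L0: [39, 32, 18, 45, 92, 12, 45, 30, 26, 65]
L1: h(39,32)=(39*31+32)%997=244 h(18,45)=(18*31+45)%997=603 h(92,12)=(92*31+12)%997=870 h(45,30)=(45*31+30)%997=428 h(26,65)=(26*31+65)%997=871 -> [244, 603, 870, 428, 871]
L2: h(244,603)=(244*31+603)%997=191 h(870,428)=(870*31+428)%997=479 h(871,871)=(871*31+871)%997=953 -> [191, 479, 953]
L3: h(191,479)=(191*31+479)%997=418 h(953,953)=(953*31+953)%997=586 -> [418, 586]
L4: h(418,586)=(418*31+586)%997=583 -> [583]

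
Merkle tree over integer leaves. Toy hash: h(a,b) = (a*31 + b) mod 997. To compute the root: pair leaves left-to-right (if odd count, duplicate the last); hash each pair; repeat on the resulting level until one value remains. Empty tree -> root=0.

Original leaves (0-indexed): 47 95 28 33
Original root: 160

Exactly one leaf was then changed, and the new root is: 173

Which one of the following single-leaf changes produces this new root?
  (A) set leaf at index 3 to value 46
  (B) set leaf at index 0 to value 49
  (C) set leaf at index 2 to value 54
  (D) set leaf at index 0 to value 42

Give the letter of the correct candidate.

Original leaves: [47, 95, 28, 33]
Target new root: 173
Try each candidate change and compute the resulting root:
Candidate A: set leaf[3] = 46 -> leaves = [47, 95, 28, 46]
  L0: [47, 95, 28, 46]
  L1: h(47,95)=(47*31+95)%997=555 h(28,46)=(28*31+46)%997=914 -> [555, 914]
  L2: h(555,914)=(555*31+914)%997=173 -> [173]
  root = 173 == target 173  ** MATCH **
Candidate B: set leaf[0] = 49 -> leaves = [49, 95, 28, 33]
  L0: [49, 95, 28, 33]
  L1: h(49,95)=(49*31+95)%997=617 h(28,33)=(28*31+33)%997=901 -> [617, 901]
  L2: h(617,901)=(617*31+901)%997=88 -> [88]
  root = 88 != target 173
Candidate C: set leaf[2] = 54 -> leaves = [47, 95, 54, 33]
  L0: [47, 95, 54, 33]
  L1: h(47,95)=(47*31+95)%997=555 h(54,33)=(54*31+33)%997=710 -> [555, 710]
  L2: h(555,710)=(555*31+710)%997=966 -> [966]
  root = 966 != target 173
Candidate D: set leaf[0] = 42 -> leaves = [42, 95, 28, 33]
  L0: [42, 95, 28, 33]
  L1: h(42,95)=(42*31+95)%997=400 h(28,33)=(28*31+33)%997=901 -> [400, 901]
  L2: h(400,901)=(400*31+901)%997=340 -> [340]
  root = 340 != target 173
Candidate A produces the target root.

Answer: A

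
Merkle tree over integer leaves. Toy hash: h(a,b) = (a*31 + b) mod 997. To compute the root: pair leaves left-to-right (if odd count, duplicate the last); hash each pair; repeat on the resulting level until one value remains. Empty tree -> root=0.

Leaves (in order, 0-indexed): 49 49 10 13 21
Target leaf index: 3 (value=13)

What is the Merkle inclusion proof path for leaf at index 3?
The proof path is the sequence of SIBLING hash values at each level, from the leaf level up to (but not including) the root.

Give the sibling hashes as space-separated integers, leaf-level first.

L0 (leaves): [49, 49, 10, 13, 21], target index=3
L1: h(49,49)=(49*31+49)%997=571 [pair 0] h(10,13)=(10*31+13)%997=323 [pair 1] h(21,21)=(21*31+21)%997=672 [pair 2] -> [571, 323, 672]
  Sibling for proof at L0: 10
L2: h(571,323)=(571*31+323)%997=78 [pair 0] h(672,672)=(672*31+672)%997=567 [pair 1] -> [78, 567]
  Sibling for proof at L1: 571
L3: h(78,567)=(78*31+567)%997=991 [pair 0] -> [991]
  Sibling for proof at L2: 567
Root: 991
Proof path (sibling hashes from leaf to root): [10, 571, 567]

Answer: 10 571 567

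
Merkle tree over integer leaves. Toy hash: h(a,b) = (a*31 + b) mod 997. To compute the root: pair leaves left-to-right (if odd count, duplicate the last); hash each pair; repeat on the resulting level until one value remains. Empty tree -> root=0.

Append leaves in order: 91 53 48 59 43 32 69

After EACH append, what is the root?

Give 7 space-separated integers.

After append 91 (leaves=[91]):
  L0: [91]
  root=91
After append 53 (leaves=[91, 53]):
  L0: [91, 53]
  L1: h(91,53)=(91*31+53)%997=880 -> [880]
  root=880
After append 48 (leaves=[91, 53, 48]):
  L0: [91, 53, 48]
  L1: h(91,53)=(91*31+53)%997=880 h(48,48)=(48*31+48)%997=539 -> [880, 539]
  L2: h(880,539)=(880*31+539)%997=900 -> [900]
  root=900
After append 59 (leaves=[91, 53, 48, 59]):
  L0: [91, 53, 48, 59]
  L1: h(91,53)=(91*31+53)%997=880 h(48,59)=(48*31+59)%997=550 -> [880, 550]
  L2: h(880,550)=(880*31+550)%997=911 -> [911]
  root=911
After append 43 (leaves=[91, 53, 48, 59, 43]):
  L0: [91, 53, 48, 59, 43]
  L1: h(91,53)=(91*31+53)%997=880 h(48,59)=(48*31+59)%997=550 h(43,43)=(43*31+43)%997=379 -> [880, 550, 379]
  L2: h(880,550)=(880*31+550)%997=911 h(379,379)=(379*31+379)%997=164 -> [911, 164]
  L3: h(911,164)=(911*31+164)%997=489 -> [489]
  root=489
After append 32 (leaves=[91, 53, 48, 59, 43, 32]):
  L0: [91, 53, 48, 59, 43, 32]
  L1: h(91,53)=(91*31+53)%997=880 h(48,59)=(48*31+59)%997=550 h(43,32)=(43*31+32)%997=368 -> [880, 550, 368]
  L2: h(880,550)=(880*31+550)%997=911 h(368,368)=(368*31+368)%997=809 -> [911, 809]
  L3: h(911,809)=(911*31+809)%997=137 -> [137]
  root=137
After append 69 (leaves=[91, 53, 48, 59, 43, 32, 69]):
  L0: [91, 53, 48, 59, 43, 32, 69]
  L1: h(91,53)=(91*31+53)%997=880 h(48,59)=(48*31+59)%997=550 h(43,32)=(43*31+32)%997=368 h(69,69)=(69*31+69)%997=214 -> [880, 550, 368, 214]
  L2: h(880,550)=(880*31+550)%997=911 h(368,214)=(368*31+214)%997=655 -> [911, 655]
  L3: h(911,655)=(911*31+655)%997=980 -> [980]
  root=980

Answer: 91 880 900 911 489 137 980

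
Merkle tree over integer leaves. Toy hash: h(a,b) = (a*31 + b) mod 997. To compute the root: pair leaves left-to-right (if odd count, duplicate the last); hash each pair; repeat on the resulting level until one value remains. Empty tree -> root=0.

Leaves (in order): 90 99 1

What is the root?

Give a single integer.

Answer: 858

Derivation:
L0: [90, 99, 1]
L1: h(90,99)=(90*31+99)%997=895 h(1,1)=(1*31+1)%997=32 -> [895, 32]
L2: h(895,32)=(895*31+32)%997=858 -> [858]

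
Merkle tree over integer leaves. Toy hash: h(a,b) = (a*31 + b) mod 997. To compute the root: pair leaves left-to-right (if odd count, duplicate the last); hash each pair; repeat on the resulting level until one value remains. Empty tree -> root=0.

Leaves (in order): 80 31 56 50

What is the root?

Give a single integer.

L0: [80, 31, 56, 50]
L1: h(80,31)=(80*31+31)%997=517 h(56,50)=(56*31+50)%997=789 -> [517, 789]
L2: h(517,789)=(517*31+789)%997=864 -> [864]

Answer: 864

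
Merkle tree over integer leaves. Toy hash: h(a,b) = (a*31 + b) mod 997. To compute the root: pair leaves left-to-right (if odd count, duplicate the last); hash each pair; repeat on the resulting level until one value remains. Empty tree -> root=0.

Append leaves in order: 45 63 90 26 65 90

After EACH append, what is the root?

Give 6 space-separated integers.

Answer: 45 461 222 158 671 474

Derivation:
After append 45 (leaves=[45]):
  L0: [45]
  root=45
After append 63 (leaves=[45, 63]):
  L0: [45, 63]
  L1: h(45,63)=(45*31+63)%997=461 -> [461]
  root=461
After append 90 (leaves=[45, 63, 90]):
  L0: [45, 63, 90]
  L1: h(45,63)=(45*31+63)%997=461 h(90,90)=(90*31+90)%997=886 -> [461, 886]
  L2: h(461,886)=(461*31+886)%997=222 -> [222]
  root=222
After append 26 (leaves=[45, 63, 90, 26]):
  L0: [45, 63, 90, 26]
  L1: h(45,63)=(45*31+63)%997=461 h(90,26)=(90*31+26)%997=822 -> [461, 822]
  L2: h(461,822)=(461*31+822)%997=158 -> [158]
  root=158
After append 65 (leaves=[45, 63, 90, 26, 65]):
  L0: [45, 63, 90, 26, 65]
  L1: h(45,63)=(45*31+63)%997=461 h(90,26)=(90*31+26)%997=822 h(65,65)=(65*31+65)%997=86 -> [461, 822, 86]
  L2: h(461,822)=(461*31+822)%997=158 h(86,86)=(86*31+86)%997=758 -> [158, 758]
  L3: h(158,758)=(158*31+758)%997=671 -> [671]
  root=671
After append 90 (leaves=[45, 63, 90, 26, 65, 90]):
  L0: [45, 63, 90, 26, 65, 90]
  L1: h(45,63)=(45*31+63)%997=461 h(90,26)=(90*31+26)%997=822 h(65,90)=(65*31+90)%997=111 -> [461, 822, 111]
  L2: h(461,822)=(461*31+822)%997=158 h(111,111)=(111*31+111)%997=561 -> [158, 561]
  L3: h(158,561)=(158*31+561)%997=474 -> [474]
  root=474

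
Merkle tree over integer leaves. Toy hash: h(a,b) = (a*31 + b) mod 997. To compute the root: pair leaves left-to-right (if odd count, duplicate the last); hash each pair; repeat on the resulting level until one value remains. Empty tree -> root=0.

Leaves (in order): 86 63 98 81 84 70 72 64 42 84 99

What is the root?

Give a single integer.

Answer: 216

Derivation:
L0: [86, 63, 98, 81, 84, 70, 72, 64, 42, 84, 99]
L1: h(86,63)=(86*31+63)%997=735 h(98,81)=(98*31+81)%997=128 h(84,70)=(84*31+70)%997=680 h(72,64)=(72*31+64)%997=302 h(42,84)=(42*31+84)%997=389 h(99,99)=(99*31+99)%997=177 -> [735, 128, 680, 302, 389, 177]
L2: h(735,128)=(735*31+128)%997=979 h(680,302)=(680*31+302)%997=445 h(389,177)=(389*31+177)%997=272 -> [979, 445, 272]
L3: h(979,445)=(979*31+445)%997=884 h(272,272)=(272*31+272)%997=728 -> [884, 728]
L4: h(884,728)=(884*31+728)%997=216 -> [216]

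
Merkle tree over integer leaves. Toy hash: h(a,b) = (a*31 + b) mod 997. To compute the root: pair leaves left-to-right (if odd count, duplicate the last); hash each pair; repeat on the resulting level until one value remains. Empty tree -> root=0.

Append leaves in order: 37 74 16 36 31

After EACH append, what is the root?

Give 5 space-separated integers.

After append 37 (leaves=[37]):
  L0: [37]
  root=37
After append 74 (leaves=[37, 74]):
  L0: [37, 74]
  L1: h(37,74)=(37*31+74)%997=224 -> [224]
  root=224
After append 16 (leaves=[37, 74, 16]):
  L0: [37, 74, 16]
  L1: h(37,74)=(37*31+74)%997=224 h(16,16)=(16*31+16)%997=512 -> [224, 512]
  L2: h(224,512)=(224*31+512)%997=477 -> [477]
  root=477
After append 36 (leaves=[37, 74, 16, 36]):
  L0: [37, 74, 16, 36]
  L1: h(37,74)=(37*31+74)%997=224 h(16,36)=(16*31+36)%997=532 -> [224, 532]
  L2: h(224,532)=(224*31+532)%997=497 -> [497]
  root=497
After append 31 (leaves=[37, 74, 16, 36, 31]):
  L0: [37, 74, 16, 36, 31]
  L1: h(37,74)=(37*31+74)%997=224 h(16,36)=(16*31+36)%997=532 h(31,31)=(31*31+31)%997=992 -> [224, 532, 992]
  L2: h(224,532)=(224*31+532)%997=497 h(992,992)=(992*31+992)%997=837 -> [497, 837]
  L3: h(497,837)=(497*31+837)%997=292 -> [292]
  root=292

Answer: 37 224 477 497 292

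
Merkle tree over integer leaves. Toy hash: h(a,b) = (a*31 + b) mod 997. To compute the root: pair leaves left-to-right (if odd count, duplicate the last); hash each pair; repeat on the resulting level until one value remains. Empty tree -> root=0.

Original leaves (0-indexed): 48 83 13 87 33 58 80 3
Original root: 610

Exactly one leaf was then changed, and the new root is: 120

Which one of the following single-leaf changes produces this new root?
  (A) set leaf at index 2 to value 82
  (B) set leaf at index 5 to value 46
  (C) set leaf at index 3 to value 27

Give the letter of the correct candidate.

Original leaves: [48, 83, 13, 87, 33, 58, 80, 3]
Target new root: 120
Try each candidate change and compute the resulting root:
Candidate A: set leaf[2] = 82 -> leaves = [48, 83, 82, 87, 33, 58, 80, 3]
  L0: [48, 83, 82, 87, 33, 58, 80, 3]
  L1: h(48,83)=(48*31+83)%997=574 h(82,87)=(82*31+87)%997=635 h(33,58)=(33*31+58)%997=84 h(80,3)=(80*31+3)%997=489 -> [574, 635, 84, 489]
  L2: h(574,635)=(574*31+635)%997=483 h(84,489)=(84*31+489)%997=102 -> [483, 102]
  L3: h(483,102)=(483*31+102)%997=120 -> [120]
  root = 120 == target 120  ** MATCH **
Candidate B: set leaf[5] = 46 -> leaves = [48, 83, 13, 87, 33, 46, 80, 3]
  L0: [48, 83, 13, 87, 33, 46, 80, 3]
  L1: h(48,83)=(48*31+83)%997=574 h(13,87)=(13*31+87)%997=490 h(33,46)=(33*31+46)%997=72 h(80,3)=(80*31+3)%997=489 -> [574, 490, 72, 489]
  L2: h(574,490)=(574*31+490)%997=338 h(72,489)=(72*31+489)%997=727 -> [338, 727]
  L3: h(338,727)=(338*31+727)%997=238 -> [238]
  root = 238 != target 120
Candidate C: set leaf[3] = 27 -> leaves = [48, 83, 13, 27, 33, 58, 80, 3]
  L0: [48, 83, 13, 27, 33, 58, 80, 3]
  L1: h(48,83)=(48*31+83)%997=574 h(13,27)=(13*31+27)%997=430 h(33,58)=(33*31+58)%997=84 h(80,3)=(80*31+3)%997=489 -> [574, 430, 84, 489]
  L2: h(574,430)=(574*31+430)%997=278 h(84,489)=(84*31+489)%997=102 -> [278, 102]
  L3: h(278,102)=(278*31+102)%997=744 -> [744]
  root = 744 != target 120
Candidate A produces the target root.

Answer: A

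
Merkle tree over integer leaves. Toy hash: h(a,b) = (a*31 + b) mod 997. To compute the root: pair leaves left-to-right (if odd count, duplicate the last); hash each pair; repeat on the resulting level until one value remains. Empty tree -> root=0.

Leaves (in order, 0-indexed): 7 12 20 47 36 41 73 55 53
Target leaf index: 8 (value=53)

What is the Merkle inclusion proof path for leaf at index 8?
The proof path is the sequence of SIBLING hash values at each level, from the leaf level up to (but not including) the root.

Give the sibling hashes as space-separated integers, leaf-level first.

Answer: 53 699 434 768

Derivation:
L0 (leaves): [7, 12, 20, 47, 36, 41, 73, 55, 53], target index=8
L1: h(7,12)=(7*31+12)%997=229 [pair 0] h(20,47)=(20*31+47)%997=667 [pair 1] h(36,41)=(36*31+41)%997=160 [pair 2] h(73,55)=(73*31+55)%997=324 [pair 3] h(53,53)=(53*31+53)%997=699 [pair 4] -> [229, 667, 160, 324, 699]
  Sibling for proof at L0: 53
L2: h(229,667)=(229*31+667)%997=787 [pair 0] h(160,324)=(160*31+324)%997=299 [pair 1] h(699,699)=(699*31+699)%997=434 [pair 2] -> [787, 299, 434]
  Sibling for proof at L1: 699
L3: h(787,299)=(787*31+299)%997=768 [pair 0] h(434,434)=(434*31+434)%997=927 [pair 1] -> [768, 927]
  Sibling for proof at L2: 434
L4: h(768,927)=(768*31+927)%997=807 [pair 0] -> [807]
  Sibling for proof at L3: 768
Root: 807
Proof path (sibling hashes from leaf to root): [53, 699, 434, 768]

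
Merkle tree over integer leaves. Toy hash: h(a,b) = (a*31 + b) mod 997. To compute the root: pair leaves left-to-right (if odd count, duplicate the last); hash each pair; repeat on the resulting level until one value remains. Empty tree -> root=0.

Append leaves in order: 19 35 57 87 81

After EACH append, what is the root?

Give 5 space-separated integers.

After append 19 (leaves=[19]):
  L0: [19]
  root=19
After append 35 (leaves=[19, 35]):
  L0: [19, 35]
  L1: h(19,35)=(19*31+35)%997=624 -> [624]
  root=624
After append 57 (leaves=[19, 35, 57]):
  L0: [19, 35, 57]
  L1: h(19,35)=(19*31+35)%997=624 h(57,57)=(57*31+57)%997=827 -> [624, 827]
  L2: h(624,827)=(624*31+827)%997=231 -> [231]
  root=231
After append 87 (leaves=[19, 35, 57, 87]):
  L0: [19, 35, 57, 87]
  L1: h(19,35)=(19*31+35)%997=624 h(57,87)=(57*31+87)%997=857 -> [624, 857]
  L2: h(624,857)=(624*31+857)%997=261 -> [261]
  root=261
After append 81 (leaves=[19, 35, 57, 87, 81]):
  L0: [19, 35, 57, 87, 81]
  L1: h(19,35)=(19*31+35)%997=624 h(57,87)=(57*31+87)%997=857 h(81,81)=(81*31+81)%997=598 -> [624, 857, 598]
  L2: h(624,857)=(624*31+857)%997=261 h(598,598)=(598*31+598)%997=193 -> [261, 193]
  L3: h(261,193)=(261*31+193)%997=308 -> [308]
  root=308

Answer: 19 624 231 261 308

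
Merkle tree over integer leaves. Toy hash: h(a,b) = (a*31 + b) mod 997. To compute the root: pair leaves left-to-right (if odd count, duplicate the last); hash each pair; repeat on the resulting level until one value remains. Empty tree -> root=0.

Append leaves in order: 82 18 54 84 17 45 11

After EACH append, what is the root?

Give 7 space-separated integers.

Answer: 82 566 331 361 683 582 362

Derivation:
After append 82 (leaves=[82]):
  L0: [82]
  root=82
After append 18 (leaves=[82, 18]):
  L0: [82, 18]
  L1: h(82,18)=(82*31+18)%997=566 -> [566]
  root=566
After append 54 (leaves=[82, 18, 54]):
  L0: [82, 18, 54]
  L1: h(82,18)=(82*31+18)%997=566 h(54,54)=(54*31+54)%997=731 -> [566, 731]
  L2: h(566,731)=(566*31+731)%997=331 -> [331]
  root=331
After append 84 (leaves=[82, 18, 54, 84]):
  L0: [82, 18, 54, 84]
  L1: h(82,18)=(82*31+18)%997=566 h(54,84)=(54*31+84)%997=761 -> [566, 761]
  L2: h(566,761)=(566*31+761)%997=361 -> [361]
  root=361
After append 17 (leaves=[82, 18, 54, 84, 17]):
  L0: [82, 18, 54, 84, 17]
  L1: h(82,18)=(82*31+18)%997=566 h(54,84)=(54*31+84)%997=761 h(17,17)=(17*31+17)%997=544 -> [566, 761, 544]
  L2: h(566,761)=(566*31+761)%997=361 h(544,544)=(544*31+544)%997=459 -> [361, 459]
  L3: h(361,459)=(361*31+459)%997=683 -> [683]
  root=683
After append 45 (leaves=[82, 18, 54, 84, 17, 45]):
  L0: [82, 18, 54, 84, 17, 45]
  L1: h(82,18)=(82*31+18)%997=566 h(54,84)=(54*31+84)%997=761 h(17,45)=(17*31+45)%997=572 -> [566, 761, 572]
  L2: h(566,761)=(566*31+761)%997=361 h(572,572)=(572*31+572)%997=358 -> [361, 358]
  L3: h(361,358)=(361*31+358)%997=582 -> [582]
  root=582
After append 11 (leaves=[82, 18, 54, 84, 17, 45, 11]):
  L0: [82, 18, 54, 84, 17, 45, 11]
  L1: h(82,18)=(82*31+18)%997=566 h(54,84)=(54*31+84)%997=761 h(17,45)=(17*31+45)%997=572 h(11,11)=(11*31+11)%997=352 -> [566, 761, 572, 352]
  L2: h(566,761)=(566*31+761)%997=361 h(572,352)=(572*31+352)%997=138 -> [361, 138]
  L3: h(361,138)=(361*31+138)%997=362 -> [362]
  root=362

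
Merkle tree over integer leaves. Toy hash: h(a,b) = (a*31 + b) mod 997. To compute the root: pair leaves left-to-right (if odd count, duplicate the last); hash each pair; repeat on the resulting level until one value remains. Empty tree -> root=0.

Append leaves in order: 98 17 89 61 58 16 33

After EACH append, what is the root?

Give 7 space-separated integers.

Answer: 98 64 844 816 940 593 832

Derivation:
After append 98 (leaves=[98]):
  L0: [98]
  root=98
After append 17 (leaves=[98, 17]):
  L0: [98, 17]
  L1: h(98,17)=(98*31+17)%997=64 -> [64]
  root=64
After append 89 (leaves=[98, 17, 89]):
  L0: [98, 17, 89]
  L1: h(98,17)=(98*31+17)%997=64 h(89,89)=(89*31+89)%997=854 -> [64, 854]
  L2: h(64,854)=(64*31+854)%997=844 -> [844]
  root=844
After append 61 (leaves=[98, 17, 89, 61]):
  L0: [98, 17, 89, 61]
  L1: h(98,17)=(98*31+17)%997=64 h(89,61)=(89*31+61)%997=826 -> [64, 826]
  L2: h(64,826)=(64*31+826)%997=816 -> [816]
  root=816
After append 58 (leaves=[98, 17, 89, 61, 58]):
  L0: [98, 17, 89, 61, 58]
  L1: h(98,17)=(98*31+17)%997=64 h(89,61)=(89*31+61)%997=826 h(58,58)=(58*31+58)%997=859 -> [64, 826, 859]
  L2: h(64,826)=(64*31+826)%997=816 h(859,859)=(859*31+859)%997=569 -> [816, 569]
  L3: h(816,569)=(816*31+569)%997=940 -> [940]
  root=940
After append 16 (leaves=[98, 17, 89, 61, 58, 16]):
  L0: [98, 17, 89, 61, 58, 16]
  L1: h(98,17)=(98*31+17)%997=64 h(89,61)=(89*31+61)%997=826 h(58,16)=(58*31+16)%997=817 -> [64, 826, 817]
  L2: h(64,826)=(64*31+826)%997=816 h(817,817)=(817*31+817)%997=222 -> [816, 222]
  L3: h(816,222)=(816*31+222)%997=593 -> [593]
  root=593
After append 33 (leaves=[98, 17, 89, 61, 58, 16, 33]):
  L0: [98, 17, 89, 61, 58, 16, 33]
  L1: h(98,17)=(98*31+17)%997=64 h(89,61)=(89*31+61)%997=826 h(58,16)=(58*31+16)%997=817 h(33,33)=(33*31+33)%997=59 -> [64, 826, 817, 59]
  L2: h(64,826)=(64*31+826)%997=816 h(817,59)=(817*31+59)%997=461 -> [816, 461]
  L3: h(816,461)=(816*31+461)%997=832 -> [832]
  root=832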